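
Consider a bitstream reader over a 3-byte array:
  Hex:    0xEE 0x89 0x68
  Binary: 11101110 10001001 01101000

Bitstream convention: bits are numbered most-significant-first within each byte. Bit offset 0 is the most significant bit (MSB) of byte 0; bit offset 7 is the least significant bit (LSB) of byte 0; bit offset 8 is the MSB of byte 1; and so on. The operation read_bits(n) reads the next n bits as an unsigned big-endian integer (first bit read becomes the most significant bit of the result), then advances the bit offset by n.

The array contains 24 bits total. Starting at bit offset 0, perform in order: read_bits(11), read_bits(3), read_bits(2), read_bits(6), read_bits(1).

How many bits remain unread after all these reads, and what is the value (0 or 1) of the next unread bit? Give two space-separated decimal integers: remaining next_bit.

Read 1: bits[0:11] width=11 -> value=1908 (bin 11101110100); offset now 11 = byte 1 bit 3; 13 bits remain
Read 2: bits[11:14] width=3 -> value=2 (bin 010); offset now 14 = byte 1 bit 6; 10 bits remain
Read 3: bits[14:16] width=2 -> value=1 (bin 01); offset now 16 = byte 2 bit 0; 8 bits remain
Read 4: bits[16:22] width=6 -> value=26 (bin 011010); offset now 22 = byte 2 bit 6; 2 bits remain
Read 5: bits[22:23] width=1 -> value=0 (bin 0); offset now 23 = byte 2 bit 7; 1 bits remain

Answer: 1 0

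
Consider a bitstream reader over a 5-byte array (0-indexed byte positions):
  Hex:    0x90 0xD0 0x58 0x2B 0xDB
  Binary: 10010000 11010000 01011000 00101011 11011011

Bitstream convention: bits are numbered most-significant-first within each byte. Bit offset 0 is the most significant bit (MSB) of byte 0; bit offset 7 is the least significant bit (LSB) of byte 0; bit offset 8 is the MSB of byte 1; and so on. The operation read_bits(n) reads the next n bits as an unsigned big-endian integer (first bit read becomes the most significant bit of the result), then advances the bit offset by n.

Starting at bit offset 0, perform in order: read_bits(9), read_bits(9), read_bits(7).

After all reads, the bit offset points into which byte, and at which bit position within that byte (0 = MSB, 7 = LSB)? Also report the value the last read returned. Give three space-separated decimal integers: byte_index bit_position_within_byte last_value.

Read 1: bits[0:9] width=9 -> value=289 (bin 100100001); offset now 9 = byte 1 bit 1; 31 bits remain
Read 2: bits[9:18] width=9 -> value=321 (bin 101000001); offset now 18 = byte 2 bit 2; 22 bits remain
Read 3: bits[18:25] width=7 -> value=48 (bin 0110000); offset now 25 = byte 3 bit 1; 15 bits remain

Answer: 3 1 48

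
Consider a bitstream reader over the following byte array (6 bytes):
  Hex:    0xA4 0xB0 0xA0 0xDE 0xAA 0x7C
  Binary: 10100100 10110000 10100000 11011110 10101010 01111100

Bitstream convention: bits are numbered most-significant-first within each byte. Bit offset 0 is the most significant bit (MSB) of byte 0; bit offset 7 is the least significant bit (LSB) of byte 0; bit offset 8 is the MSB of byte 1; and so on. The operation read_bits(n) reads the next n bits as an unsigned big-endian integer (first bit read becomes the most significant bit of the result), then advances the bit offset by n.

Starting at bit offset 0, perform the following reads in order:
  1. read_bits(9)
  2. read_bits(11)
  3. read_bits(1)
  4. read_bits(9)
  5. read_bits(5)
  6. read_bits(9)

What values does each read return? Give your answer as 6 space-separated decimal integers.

Read 1: bits[0:9] width=9 -> value=329 (bin 101001001); offset now 9 = byte 1 bit 1; 39 bits remain
Read 2: bits[9:20] width=11 -> value=778 (bin 01100001010); offset now 20 = byte 2 bit 4; 28 bits remain
Read 3: bits[20:21] width=1 -> value=0 (bin 0); offset now 21 = byte 2 bit 5; 27 bits remain
Read 4: bits[21:30] width=9 -> value=55 (bin 000110111); offset now 30 = byte 3 bit 6; 18 bits remain
Read 5: bits[30:35] width=5 -> value=21 (bin 10101); offset now 35 = byte 4 bit 3; 13 bits remain
Read 6: bits[35:44] width=9 -> value=167 (bin 010100111); offset now 44 = byte 5 bit 4; 4 bits remain

Answer: 329 778 0 55 21 167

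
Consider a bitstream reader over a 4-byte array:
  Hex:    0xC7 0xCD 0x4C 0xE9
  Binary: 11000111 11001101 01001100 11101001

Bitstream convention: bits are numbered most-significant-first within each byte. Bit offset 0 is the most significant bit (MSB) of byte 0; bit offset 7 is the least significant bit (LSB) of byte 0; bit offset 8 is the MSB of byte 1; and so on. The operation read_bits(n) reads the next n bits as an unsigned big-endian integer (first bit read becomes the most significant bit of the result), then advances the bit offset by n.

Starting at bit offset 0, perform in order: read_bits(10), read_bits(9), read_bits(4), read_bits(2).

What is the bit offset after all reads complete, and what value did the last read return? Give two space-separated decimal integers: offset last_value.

Read 1: bits[0:10] width=10 -> value=799 (bin 1100011111); offset now 10 = byte 1 bit 2; 22 bits remain
Read 2: bits[10:19] width=9 -> value=106 (bin 001101010); offset now 19 = byte 2 bit 3; 13 bits remain
Read 3: bits[19:23] width=4 -> value=6 (bin 0110); offset now 23 = byte 2 bit 7; 9 bits remain
Read 4: bits[23:25] width=2 -> value=1 (bin 01); offset now 25 = byte 3 bit 1; 7 bits remain

Answer: 25 1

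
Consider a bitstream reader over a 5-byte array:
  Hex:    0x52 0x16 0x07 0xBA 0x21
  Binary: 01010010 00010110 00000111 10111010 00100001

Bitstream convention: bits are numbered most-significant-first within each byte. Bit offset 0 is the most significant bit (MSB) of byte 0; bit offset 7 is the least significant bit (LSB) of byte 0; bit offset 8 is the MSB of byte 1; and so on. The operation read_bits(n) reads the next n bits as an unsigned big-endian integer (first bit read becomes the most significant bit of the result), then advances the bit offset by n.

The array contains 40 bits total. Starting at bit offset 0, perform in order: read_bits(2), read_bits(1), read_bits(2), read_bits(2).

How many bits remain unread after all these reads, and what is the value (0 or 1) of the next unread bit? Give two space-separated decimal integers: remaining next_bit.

Read 1: bits[0:2] width=2 -> value=1 (bin 01); offset now 2 = byte 0 bit 2; 38 bits remain
Read 2: bits[2:3] width=1 -> value=0 (bin 0); offset now 3 = byte 0 bit 3; 37 bits remain
Read 3: bits[3:5] width=2 -> value=2 (bin 10); offset now 5 = byte 0 bit 5; 35 bits remain
Read 4: bits[5:7] width=2 -> value=1 (bin 01); offset now 7 = byte 0 bit 7; 33 bits remain

Answer: 33 0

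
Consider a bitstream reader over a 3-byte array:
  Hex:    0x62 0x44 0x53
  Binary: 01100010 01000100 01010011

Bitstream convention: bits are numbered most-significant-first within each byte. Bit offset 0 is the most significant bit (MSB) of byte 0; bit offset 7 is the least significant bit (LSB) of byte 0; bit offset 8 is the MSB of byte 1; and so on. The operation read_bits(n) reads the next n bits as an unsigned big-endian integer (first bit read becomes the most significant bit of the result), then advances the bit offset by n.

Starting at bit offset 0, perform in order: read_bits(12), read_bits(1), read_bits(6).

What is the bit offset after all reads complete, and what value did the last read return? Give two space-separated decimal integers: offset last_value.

Read 1: bits[0:12] width=12 -> value=1572 (bin 011000100100); offset now 12 = byte 1 bit 4; 12 bits remain
Read 2: bits[12:13] width=1 -> value=0 (bin 0); offset now 13 = byte 1 bit 5; 11 bits remain
Read 3: bits[13:19] width=6 -> value=34 (bin 100010); offset now 19 = byte 2 bit 3; 5 bits remain

Answer: 19 34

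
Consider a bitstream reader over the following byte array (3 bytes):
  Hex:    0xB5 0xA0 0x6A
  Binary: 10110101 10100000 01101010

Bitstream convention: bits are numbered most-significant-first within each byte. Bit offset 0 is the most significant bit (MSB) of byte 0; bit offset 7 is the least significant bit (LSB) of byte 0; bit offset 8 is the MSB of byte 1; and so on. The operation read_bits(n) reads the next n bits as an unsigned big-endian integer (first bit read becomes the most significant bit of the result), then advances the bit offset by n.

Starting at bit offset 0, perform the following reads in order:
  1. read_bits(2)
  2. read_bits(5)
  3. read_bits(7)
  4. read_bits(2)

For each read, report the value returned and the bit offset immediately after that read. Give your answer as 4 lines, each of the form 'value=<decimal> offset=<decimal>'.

Answer: value=2 offset=2
value=26 offset=7
value=104 offset=14
value=0 offset=16

Derivation:
Read 1: bits[0:2] width=2 -> value=2 (bin 10); offset now 2 = byte 0 bit 2; 22 bits remain
Read 2: bits[2:7] width=5 -> value=26 (bin 11010); offset now 7 = byte 0 bit 7; 17 bits remain
Read 3: bits[7:14] width=7 -> value=104 (bin 1101000); offset now 14 = byte 1 bit 6; 10 bits remain
Read 4: bits[14:16] width=2 -> value=0 (bin 00); offset now 16 = byte 2 bit 0; 8 bits remain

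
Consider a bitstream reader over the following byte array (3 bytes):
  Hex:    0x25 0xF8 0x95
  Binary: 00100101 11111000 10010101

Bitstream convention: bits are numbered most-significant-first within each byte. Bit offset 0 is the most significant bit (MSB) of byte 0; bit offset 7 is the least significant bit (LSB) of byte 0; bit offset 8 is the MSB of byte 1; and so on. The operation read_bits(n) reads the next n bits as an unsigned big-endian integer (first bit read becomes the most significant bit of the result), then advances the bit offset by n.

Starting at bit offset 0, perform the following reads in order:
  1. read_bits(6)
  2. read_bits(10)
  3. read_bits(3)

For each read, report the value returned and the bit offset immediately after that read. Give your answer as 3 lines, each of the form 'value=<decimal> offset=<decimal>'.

Answer: value=9 offset=6
value=504 offset=16
value=4 offset=19

Derivation:
Read 1: bits[0:6] width=6 -> value=9 (bin 001001); offset now 6 = byte 0 bit 6; 18 bits remain
Read 2: bits[6:16] width=10 -> value=504 (bin 0111111000); offset now 16 = byte 2 bit 0; 8 bits remain
Read 3: bits[16:19] width=3 -> value=4 (bin 100); offset now 19 = byte 2 bit 3; 5 bits remain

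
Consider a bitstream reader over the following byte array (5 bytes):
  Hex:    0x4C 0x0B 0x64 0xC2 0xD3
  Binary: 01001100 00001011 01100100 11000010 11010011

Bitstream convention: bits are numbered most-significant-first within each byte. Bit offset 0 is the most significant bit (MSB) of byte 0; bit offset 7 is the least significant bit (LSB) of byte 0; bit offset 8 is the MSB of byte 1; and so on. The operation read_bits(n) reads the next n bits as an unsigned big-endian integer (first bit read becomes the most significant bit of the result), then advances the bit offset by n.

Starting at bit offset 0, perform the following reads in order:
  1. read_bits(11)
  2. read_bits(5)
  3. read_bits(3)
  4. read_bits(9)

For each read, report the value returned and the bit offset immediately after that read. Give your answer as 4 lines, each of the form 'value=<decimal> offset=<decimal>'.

Answer: value=608 offset=11
value=11 offset=16
value=3 offset=19
value=76 offset=28

Derivation:
Read 1: bits[0:11] width=11 -> value=608 (bin 01001100000); offset now 11 = byte 1 bit 3; 29 bits remain
Read 2: bits[11:16] width=5 -> value=11 (bin 01011); offset now 16 = byte 2 bit 0; 24 bits remain
Read 3: bits[16:19] width=3 -> value=3 (bin 011); offset now 19 = byte 2 bit 3; 21 bits remain
Read 4: bits[19:28] width=9 -> value=76 (bin 001001100); offset now 28 = byte 3 bit 4; 12 bits remain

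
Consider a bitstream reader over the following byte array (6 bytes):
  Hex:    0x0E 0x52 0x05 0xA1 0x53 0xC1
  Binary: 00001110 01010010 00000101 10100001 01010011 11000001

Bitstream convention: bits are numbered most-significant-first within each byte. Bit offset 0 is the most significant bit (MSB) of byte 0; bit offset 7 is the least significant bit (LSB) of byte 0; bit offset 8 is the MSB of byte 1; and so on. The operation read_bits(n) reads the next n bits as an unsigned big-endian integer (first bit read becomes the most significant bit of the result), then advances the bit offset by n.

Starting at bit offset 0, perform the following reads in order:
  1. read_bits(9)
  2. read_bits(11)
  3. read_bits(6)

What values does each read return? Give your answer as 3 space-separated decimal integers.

Answer: 28 1312 22

Derivation:
Read 1: bits[0:9] width=9 -> value=28 (bin 000011100); offset now 9 = byte 1 bit 1; 39 bits remain
Read 2: bits[9:20] width=11 -> value=1312 (bin 10100100000); offset now 20 = byte 2 bit 4; 28 bits remain
Read 3: bits[20:26] width=6 -> value=22 (bin 010110); offset now 26 = byte 3 bit 2; 22 bits remain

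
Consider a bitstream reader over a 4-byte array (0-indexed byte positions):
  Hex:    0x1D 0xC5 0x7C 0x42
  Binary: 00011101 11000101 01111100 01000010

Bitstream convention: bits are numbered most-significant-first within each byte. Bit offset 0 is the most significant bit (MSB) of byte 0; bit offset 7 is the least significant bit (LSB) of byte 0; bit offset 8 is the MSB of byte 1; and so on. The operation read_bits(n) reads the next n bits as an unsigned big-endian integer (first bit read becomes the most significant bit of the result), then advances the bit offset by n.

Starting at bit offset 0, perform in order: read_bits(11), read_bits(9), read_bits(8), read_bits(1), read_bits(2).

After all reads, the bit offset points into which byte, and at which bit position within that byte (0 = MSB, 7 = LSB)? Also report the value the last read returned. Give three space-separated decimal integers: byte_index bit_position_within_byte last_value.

Answer: 3 7 1

Derivation:
Read 1: bits[0:11] width=11 -> value=238 (bin 00011101110); offset now 11 = byte 1 bit 3; 21 bits remain
Read 2: bits[11:20] width=9 -> value=87 (bin 001010111); offset now 20 = byte 2 bit 4; 12 bits remain
Read 3: bits[20:28] width=8 -> value=196 (bin 11000100); offset now 28 = byte 3 bit 4; 4 bits remain
Read 4: bits[28:29] width=1 -> value=0 (bin 0); offset now 29 = byte 3 bit 5; 3 bits remain
Read 5: bits[29:31] width=2 -> value=1 (bin 01); offset now 31 = byte 3 bit 7; 1 bits remain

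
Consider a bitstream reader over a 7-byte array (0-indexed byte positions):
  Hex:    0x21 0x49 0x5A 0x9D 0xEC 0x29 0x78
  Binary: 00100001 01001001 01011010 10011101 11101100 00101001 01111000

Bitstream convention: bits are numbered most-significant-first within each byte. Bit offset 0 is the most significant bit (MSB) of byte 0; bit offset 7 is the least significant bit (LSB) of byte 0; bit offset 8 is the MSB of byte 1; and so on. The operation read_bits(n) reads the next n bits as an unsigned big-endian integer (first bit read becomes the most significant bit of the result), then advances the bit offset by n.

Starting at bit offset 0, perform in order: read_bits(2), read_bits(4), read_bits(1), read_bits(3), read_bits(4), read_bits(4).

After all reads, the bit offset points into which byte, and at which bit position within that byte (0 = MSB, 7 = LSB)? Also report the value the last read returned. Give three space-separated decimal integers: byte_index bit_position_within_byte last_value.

Answer: 2 2 5

Derivation:
Read 1: bits[0:2] width=2 -> value=0 (bin 00); offset now 2 = byte 0 bit 2; 54 bits remain
Read 2: bits[2:6] width=4 -> value=8 (bin 1000); offset now 6 = byte 0 bit 6; 50 bits remain
Read 3: bits[6:7] width=1 -> value=0 (bin 0); offset now 7 = byte 0 bit 7; 49 bits remain
Read 4: bits[7:10] width=3 -> value=5 (bin 101); offset now 10 = byte 1 bit 2; 46 bits remain
Read 5: bits[10:14] width=4 -> value=2 (bin 0010); offset now 14 = byte 1 bit 6; 42 bits remain
Read 6: bits[14:18] width=4 -> value=5 (bin 0101); offset now 18 = byte 2 bit 2; 38 bits remain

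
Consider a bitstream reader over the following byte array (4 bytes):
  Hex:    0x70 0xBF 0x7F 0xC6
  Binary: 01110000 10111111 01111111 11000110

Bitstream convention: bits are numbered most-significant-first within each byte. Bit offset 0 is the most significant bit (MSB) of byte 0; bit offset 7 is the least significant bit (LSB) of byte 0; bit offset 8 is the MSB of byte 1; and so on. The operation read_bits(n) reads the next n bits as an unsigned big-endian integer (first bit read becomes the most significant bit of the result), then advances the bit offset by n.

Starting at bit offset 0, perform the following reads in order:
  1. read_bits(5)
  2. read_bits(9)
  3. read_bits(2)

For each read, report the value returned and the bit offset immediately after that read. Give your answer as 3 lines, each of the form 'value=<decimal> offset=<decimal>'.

Answer: value=14 offset=5
value=47 offset=14
value=3 offset=16

Derivation:
Read 1: bits[0:5] width=5 -> value=14 (bin 01110); offset now 5 = byte 0 bit 5; 27 bits remain
Read 2: bits[5:14] width=9 -> value=47 (bin 000101111); offset now 14 = byte 1 bit 6; 18 bits remain
Read 3: bits[14:16] width=2 -> value=3 (bin 11); offset now 16 = byte 2 bit 0; 16 bits remain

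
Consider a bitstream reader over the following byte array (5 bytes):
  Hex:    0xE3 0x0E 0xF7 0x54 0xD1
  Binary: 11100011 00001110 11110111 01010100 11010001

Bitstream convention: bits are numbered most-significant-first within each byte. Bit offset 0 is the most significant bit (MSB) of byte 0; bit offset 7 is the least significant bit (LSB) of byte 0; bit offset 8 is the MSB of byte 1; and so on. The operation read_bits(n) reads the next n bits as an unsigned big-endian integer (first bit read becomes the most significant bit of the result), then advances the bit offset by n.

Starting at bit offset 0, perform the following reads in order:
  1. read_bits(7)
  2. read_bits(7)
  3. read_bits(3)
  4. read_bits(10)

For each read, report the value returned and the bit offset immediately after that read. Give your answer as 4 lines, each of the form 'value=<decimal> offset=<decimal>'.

Read 1: bits[0:7] width=7 -> value=113 (bin 1110001); offset now 7 = byte 0 bit 7; 33 bits remain
Read 2: bits[7:14] width=7 -> value=67 (bin 1000011); offset now 14 = byte 1 bit 6; 26 bits remain
Read 3: bits[14:17] width=3 -> value=5 (bin 101); offset now 17 = byte 2 bit 1; 23 bits remain
Read 4: bits[17:27] width=10 -> value=954 (bin 1110111010); offset now 27 = byte 3 bit 3; 13 bits remain

Answer: value=113 offset=7
value=67 offset=14
value=5 offset=17
value=954 offset=27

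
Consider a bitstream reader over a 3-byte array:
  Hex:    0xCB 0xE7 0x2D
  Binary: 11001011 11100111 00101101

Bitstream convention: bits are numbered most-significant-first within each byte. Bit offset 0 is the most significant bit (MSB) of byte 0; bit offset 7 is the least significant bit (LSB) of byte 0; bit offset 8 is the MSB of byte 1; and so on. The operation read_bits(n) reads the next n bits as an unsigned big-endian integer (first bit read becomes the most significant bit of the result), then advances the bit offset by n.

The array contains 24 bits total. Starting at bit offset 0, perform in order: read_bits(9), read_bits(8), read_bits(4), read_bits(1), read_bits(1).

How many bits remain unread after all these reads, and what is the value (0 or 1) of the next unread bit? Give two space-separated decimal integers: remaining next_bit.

Answer: 1 1

Derivation:
Read 1: bits[0:9] width=9 -> value=407 (bin 110010111); offset now 9 = byte 1 bit 1; 15 bits remain
Read 2: bits[9:17] width=8 -> value=206 (bin 11001110); offset now 17 = byte 2 bit 1; 7 bits remain
Read 3: bits[17:21] width=4 -> value=5 (bin 0101); offset now 21 = byte 2 bit 5; 3 bits remain
Read 4: bits[21:22] width=1 -> value=1 (bin 1); offset now 22 = byte 2 bit 6; 2 bits remain
Read 5: bits[22:23] width=1 -> value=0 (bin 0); offset now 23 = byte 2 bit 7; 1 bits remain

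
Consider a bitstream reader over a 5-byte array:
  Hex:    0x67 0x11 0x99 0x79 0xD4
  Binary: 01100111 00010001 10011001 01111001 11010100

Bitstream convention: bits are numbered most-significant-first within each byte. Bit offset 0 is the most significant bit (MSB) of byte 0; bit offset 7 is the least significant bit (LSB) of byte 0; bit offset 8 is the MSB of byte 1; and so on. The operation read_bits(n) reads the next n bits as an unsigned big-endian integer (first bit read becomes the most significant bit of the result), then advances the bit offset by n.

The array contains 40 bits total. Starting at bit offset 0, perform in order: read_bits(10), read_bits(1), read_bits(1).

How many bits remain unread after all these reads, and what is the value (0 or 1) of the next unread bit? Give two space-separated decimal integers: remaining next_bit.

Answer: 28 0

Derivation:
Read 1: bits[0:10] width=10 -> value=412 (bin 0110011100); offset now 10 = byte 1 bit 2; 30 bits remain
Read 2: bits[10:11] width=1 -> value=0 (bin 0); offset now 11 = byte 1 bit 3; 29 bits remain
Read 3: bits[11:12] width=1 -> value=1 (bin 1); offset now 12 = byte 1 bit 4; 28 bits remain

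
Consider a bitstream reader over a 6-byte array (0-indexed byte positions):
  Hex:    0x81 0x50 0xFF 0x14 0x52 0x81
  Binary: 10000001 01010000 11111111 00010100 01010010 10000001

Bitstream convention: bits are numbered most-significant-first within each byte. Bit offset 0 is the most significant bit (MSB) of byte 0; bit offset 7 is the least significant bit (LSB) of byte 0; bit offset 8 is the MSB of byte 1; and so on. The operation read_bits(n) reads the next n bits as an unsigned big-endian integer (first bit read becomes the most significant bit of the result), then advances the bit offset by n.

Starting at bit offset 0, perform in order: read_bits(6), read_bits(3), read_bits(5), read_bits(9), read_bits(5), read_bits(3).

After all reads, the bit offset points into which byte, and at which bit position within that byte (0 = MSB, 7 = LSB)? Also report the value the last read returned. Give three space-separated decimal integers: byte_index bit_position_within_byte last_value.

Read 1: bits[0:6] width=6 -> value=32 (bin 100000); offset now 6 = byte 0 bit 6; 42 bits remain
Read 2: bits[6:9] width=3 -> value=2 (bin 010); offset now 9 = byte 1 bit 1; 39 bits remain
Read 3: bits[9:14] width=5 -> value=20 (bin 10100); offset now 14 = byte 1 bit 6; 34 bits remain
Read 4: bits[14:23] width=9 -> value=127 (bin 001111111); offset now 23 = byte 2 bit 7; 25 bits remain
Read 5: bits[23:28] width=5 -> value=17 (bin 10001); offset now 28 = byte 3 bit 4; 20 bits remain
Read 6: bits[28:31] width=3 -> value=2 (bin 010); offset now 31 = byte 3 bit 7; 17 bits remain

Answer: 3 7 2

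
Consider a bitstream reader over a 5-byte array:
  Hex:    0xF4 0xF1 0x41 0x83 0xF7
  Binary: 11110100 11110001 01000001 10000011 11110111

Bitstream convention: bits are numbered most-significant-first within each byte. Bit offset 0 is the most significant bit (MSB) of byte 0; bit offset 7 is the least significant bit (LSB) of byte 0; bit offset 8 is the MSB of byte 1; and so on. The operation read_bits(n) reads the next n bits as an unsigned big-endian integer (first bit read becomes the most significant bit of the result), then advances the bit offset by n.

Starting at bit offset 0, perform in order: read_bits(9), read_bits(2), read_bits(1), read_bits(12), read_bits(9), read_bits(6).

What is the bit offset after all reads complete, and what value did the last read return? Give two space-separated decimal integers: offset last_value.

Answer: 39 59

Derivation:
Read 1: bits[0:9] width=9 -> value=489 (bin 111101001); offset now 9 = byte 1 bit 1; 31 bits remain
Read 2: bits[9:11] width=2 -> value=3 (bin 11); offset now 11 = byte 1 bit 3; 29 bits remain
Read 3: bits[11:12] width=1 -> value=1 (bin 1); offset now 12 = byte 1 bit 4; 28 bits remain
Read 4: bits[12:24] width=12 -> value=321 (bin 000101000001); offset now 24 = byte 3 bit 0; 16 bits remain
Read 5: bits[24:33] width=9 -> value=263 (bin 100000111); offset now 33 = byte 4 bit 1; 7 bits remain
Read 6: bits[33:39] width=6 -> value=59 (bin 111011); offset now 39 = byte 4 bit 7; 1 bits remain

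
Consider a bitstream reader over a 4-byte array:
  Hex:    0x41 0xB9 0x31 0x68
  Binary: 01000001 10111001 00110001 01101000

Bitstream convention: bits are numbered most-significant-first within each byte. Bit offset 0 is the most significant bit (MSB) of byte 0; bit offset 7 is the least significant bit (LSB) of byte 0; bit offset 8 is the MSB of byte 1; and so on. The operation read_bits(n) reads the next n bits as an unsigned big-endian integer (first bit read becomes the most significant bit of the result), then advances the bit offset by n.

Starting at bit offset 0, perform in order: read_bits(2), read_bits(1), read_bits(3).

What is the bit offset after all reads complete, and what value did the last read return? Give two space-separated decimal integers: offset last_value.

Read 1: bits[0:2] width=2 -> value=1 (bin 01); offset now 2 = byte 0 bit 2; 30 bits remain
Read 2: bits[2:3] width=1 -> value=0 (bin 0); offset now 3 = byte 0 bit 3; 29 bits remain
Read 3: bits[3:6] width=3 -> value=0 (bin 000); offset now 6 = byte 0 bit 6; 26 bits remain

Answer: 6 0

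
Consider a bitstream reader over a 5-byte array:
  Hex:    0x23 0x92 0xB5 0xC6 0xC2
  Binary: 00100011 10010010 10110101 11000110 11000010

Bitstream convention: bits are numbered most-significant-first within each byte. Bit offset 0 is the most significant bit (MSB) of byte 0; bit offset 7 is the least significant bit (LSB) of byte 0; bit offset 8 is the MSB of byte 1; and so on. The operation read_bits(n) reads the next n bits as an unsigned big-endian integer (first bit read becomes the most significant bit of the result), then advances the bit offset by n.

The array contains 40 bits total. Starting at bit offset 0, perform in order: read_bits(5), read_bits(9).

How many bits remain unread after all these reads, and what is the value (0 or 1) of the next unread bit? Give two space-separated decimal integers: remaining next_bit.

Read 1: bits[0:5] width=5 -> value=4 (bin 00100); offset now 5 = byte 0 bit 5; 35 bits remain
Read 2: bits[5:14] width=9 -> value=228 (bin 011100100); offset now 14 = byte 1 bit 6; 26 bits remain

Answer: 26 1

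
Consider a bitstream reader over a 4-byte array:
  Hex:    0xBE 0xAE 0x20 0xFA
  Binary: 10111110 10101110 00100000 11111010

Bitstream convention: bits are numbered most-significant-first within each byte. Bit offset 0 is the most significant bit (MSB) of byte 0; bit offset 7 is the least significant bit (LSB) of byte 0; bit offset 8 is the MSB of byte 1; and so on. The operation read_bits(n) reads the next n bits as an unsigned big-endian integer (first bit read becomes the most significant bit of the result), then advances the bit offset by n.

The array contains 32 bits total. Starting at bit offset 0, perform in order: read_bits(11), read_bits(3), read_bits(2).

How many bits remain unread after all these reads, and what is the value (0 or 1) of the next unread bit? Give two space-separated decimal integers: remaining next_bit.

Answer: 16 0

Derivation:
Read 1: bits[0:11] width=11 -> value=1525 (bin 10111110101); offset now 11 = byte 1 bit 3; 21 bits remain
Read 2: bits[11:14] width=3 -> value=3 (bin 011); offset now 14 = byte 1 bit 6; 18 bits remain
Read 3: bits[14:16] width=2 -> value=2 (bin 10); offset now 16 = byte 2 bit 0; 16 bits remain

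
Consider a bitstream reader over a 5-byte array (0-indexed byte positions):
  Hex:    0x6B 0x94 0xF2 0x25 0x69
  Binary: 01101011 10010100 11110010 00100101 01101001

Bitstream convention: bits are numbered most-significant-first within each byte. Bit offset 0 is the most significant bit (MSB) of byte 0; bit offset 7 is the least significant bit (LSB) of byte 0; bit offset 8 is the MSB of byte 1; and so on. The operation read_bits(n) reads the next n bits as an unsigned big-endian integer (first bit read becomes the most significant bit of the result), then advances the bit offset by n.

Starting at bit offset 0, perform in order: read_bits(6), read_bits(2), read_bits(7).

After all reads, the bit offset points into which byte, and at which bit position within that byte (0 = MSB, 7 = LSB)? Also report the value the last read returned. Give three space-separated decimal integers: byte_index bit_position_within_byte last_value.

Read 1: bits[0:6] width=6 -> value=26 (bin 011010); offset now 6 = byte 0 bit 6; 34 bits remain
Read 2: bits[6:8] width=2 -> value=3 (bin 11); offset now 8 = byte 1 bit 0; 32 bits remain
Read 3: bits[8:15] width=7 -> value=74 (bin 1001010); offset now 15 = byte 1 bit 7; 25 bits remain

Answer: 1 7 74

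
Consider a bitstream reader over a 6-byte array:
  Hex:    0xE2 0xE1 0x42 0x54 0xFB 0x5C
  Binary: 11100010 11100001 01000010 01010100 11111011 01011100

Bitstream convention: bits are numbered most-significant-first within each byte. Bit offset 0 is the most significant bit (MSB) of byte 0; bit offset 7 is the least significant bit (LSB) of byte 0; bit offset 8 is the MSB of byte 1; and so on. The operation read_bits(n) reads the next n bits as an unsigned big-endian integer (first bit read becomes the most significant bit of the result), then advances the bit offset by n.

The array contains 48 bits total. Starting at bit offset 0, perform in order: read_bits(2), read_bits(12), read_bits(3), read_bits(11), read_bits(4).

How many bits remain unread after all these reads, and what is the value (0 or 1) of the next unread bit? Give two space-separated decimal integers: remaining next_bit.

Read 1: bits[0:2] width=2 -> value=3 (bin 11); offset now 2 = byte 0 bit 2; 46 bits remain
Read 2: bits[2:14] width=12 -> value=2232 (bin 100010111000); offset now 14 = byte 1 bit 6; 34 bits remain
Read 3: bits[14:17] width=3 -> value=2 (bin 010); offset now 17 = byte 2 bit 1; 31 bits remain
Read 4: bits[17:28] width=11 -> value=1061 (bin 10000100101); offset now 28 = byte 3 bit 4; 20 bits remain
Read 5: bits[28:32] width=4 -> value=4 (bin 0100); offset now 32 = byte 4 bit 0; 16 bits remain

Answer: 16 1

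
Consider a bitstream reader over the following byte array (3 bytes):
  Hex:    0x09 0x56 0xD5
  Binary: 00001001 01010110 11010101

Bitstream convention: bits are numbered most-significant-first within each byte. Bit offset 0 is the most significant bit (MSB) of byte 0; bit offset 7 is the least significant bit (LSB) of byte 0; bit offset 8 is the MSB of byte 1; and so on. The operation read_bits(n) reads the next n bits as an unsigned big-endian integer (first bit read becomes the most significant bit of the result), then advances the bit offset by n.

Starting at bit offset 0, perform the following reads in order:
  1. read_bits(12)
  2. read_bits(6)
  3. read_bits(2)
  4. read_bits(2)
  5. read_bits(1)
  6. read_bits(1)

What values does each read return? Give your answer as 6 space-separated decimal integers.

Answer: 149 27 1 1 0 1

Derivation:
Read 1: bits[0:12] width=12 -> value=149 (bin 000010010101); offset now 12 = byte 1 bit 4; 12 bits remain
Read 2: bits[12:18] width=6 -> value=27 (bin 011011); offset now 18 = byte 2 bit 2; 6 bits remain
Read 3: bits[18:20] width=2 -> value=1 (bin 01); offset now 20 = byte 2 bit 4; 4 bits remain
Read 4: bits[20:22] width=2 -> value=1 (bin 01); offset now 22 = byte 2 bit 6; 2 bits remain
Read 5: bits[22:23] width=1 -> value=0 (bin 0); offset now 23 = byte 2 bit 7; 1 bits remain
Read 6: bits[23:24] width=1 -> value=1 (bin 1); offset now 24 = byte 3 bit 0; 0 bits remain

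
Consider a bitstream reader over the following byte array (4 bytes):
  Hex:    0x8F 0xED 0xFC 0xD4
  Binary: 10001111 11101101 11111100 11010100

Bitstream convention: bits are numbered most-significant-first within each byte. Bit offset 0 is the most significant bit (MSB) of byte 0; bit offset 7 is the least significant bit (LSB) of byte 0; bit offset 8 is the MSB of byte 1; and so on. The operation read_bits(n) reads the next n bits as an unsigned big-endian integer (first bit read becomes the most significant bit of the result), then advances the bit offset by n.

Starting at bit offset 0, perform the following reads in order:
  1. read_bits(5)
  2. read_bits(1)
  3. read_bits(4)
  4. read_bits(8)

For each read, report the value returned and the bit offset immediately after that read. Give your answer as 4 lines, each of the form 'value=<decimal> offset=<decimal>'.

Answer: value=17 offset=5
value=1 offset=6
value=15 offset=10
value=183 offset=18

Derivation:
Read 1: bits[0:5] width=5 -> value=17 (bin 10001); offset now 5 = byte 0 bit 5; 27 bits remain
Read 2: bits[5:6] width=1 -> value=1 (bin 1); offset now 6 = byte 0 bit 6; 26 bits remain
Read 3: bits[6:10] width=4 -> value=15 (bin 1111); offset now 10 = byte 1 bit 2; 22 bits remain
Read 4: bits[10:18] width=8 -> value=183 (bin 10110111); offset now 18 = byte 2 bit 2; 14 bits remain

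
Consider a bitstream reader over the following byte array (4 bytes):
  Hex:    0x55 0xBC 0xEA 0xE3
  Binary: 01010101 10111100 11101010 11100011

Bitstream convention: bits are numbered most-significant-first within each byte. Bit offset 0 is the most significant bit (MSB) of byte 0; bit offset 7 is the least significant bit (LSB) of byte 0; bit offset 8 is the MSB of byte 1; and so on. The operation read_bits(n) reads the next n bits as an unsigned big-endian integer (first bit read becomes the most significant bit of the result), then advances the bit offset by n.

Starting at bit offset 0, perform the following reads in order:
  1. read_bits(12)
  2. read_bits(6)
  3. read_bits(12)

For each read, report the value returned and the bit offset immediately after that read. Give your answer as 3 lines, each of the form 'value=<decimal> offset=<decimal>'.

Read 1: bits[0:12] width=12 -> value=1371 (bin 010101011011); offset now 12 = byte 1 bit 4; 20 bits remain
Read 2: bits[12:18] width=6 -> value=51 (bin 110011); offset now 18 = byte 2 bit 2; 14 bits remain
Read 3: bits[18:30] width=12 -> value=2744 (bin 101010111000); offset now 30 = byte 3 bit 6; 2 bits remain

Answer: value=1371 offset=12
value=51 offset=18
value=2744 offset=30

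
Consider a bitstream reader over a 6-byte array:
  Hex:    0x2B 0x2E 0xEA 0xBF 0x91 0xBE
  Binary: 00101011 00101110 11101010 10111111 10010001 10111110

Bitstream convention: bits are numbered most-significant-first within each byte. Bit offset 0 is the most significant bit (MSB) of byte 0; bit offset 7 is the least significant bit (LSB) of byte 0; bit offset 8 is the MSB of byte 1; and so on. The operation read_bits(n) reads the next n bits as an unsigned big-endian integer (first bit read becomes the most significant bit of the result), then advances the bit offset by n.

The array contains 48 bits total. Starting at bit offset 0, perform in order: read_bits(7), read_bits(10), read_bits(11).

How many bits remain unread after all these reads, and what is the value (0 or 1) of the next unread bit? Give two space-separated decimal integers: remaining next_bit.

Answer: 20 1

Derivation:
Read 1: bits[0:7] width=7 -> value=21 (bin 0010101); offset now 7 = byte 0 bit 7; 41 bits remain
Read 2: bits[7:17] width=10 -> value=605 (bin 1001011101); offset now 17 = byte 2 bit 1; 31 bits remain
Read 3: bits[17:28] width=11 -> value=1707 (bin 11010101011); offset now 28 = byte 3 bit 4; 20 bits remain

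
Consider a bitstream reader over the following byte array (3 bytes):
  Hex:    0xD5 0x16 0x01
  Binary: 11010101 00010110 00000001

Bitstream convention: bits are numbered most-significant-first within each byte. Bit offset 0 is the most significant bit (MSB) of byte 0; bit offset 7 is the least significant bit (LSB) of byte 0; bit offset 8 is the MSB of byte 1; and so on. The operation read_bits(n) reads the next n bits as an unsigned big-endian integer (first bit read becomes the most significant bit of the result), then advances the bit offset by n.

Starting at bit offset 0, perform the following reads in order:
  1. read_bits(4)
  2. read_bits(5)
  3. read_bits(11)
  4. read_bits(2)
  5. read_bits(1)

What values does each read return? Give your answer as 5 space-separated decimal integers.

Answer: 13 10 352 0 0

Derivation:
Read 1: bits[0:4] width=4 -> value=13 (bin 1101); offset now 4 = byte 0 bit 4; 20 bits remain
Read 2: bits[4:9] width=5 -> value=10 (bin 01010); offset now 9 = byte 1 bit 1; 15 bits remain
Read 3: bits[9:20] width=11 -> value=352 (bin 00101100000); offset now 20 = byte 2 bit 4; 4 bits remain
Read 4: bits[20:22] width=2 -> value=0 (bin 00); offset now 22 = byte 2 bit 6; 2 bits remain
Read 5: bits[22:23] width=1 -> value=0 (bin 0); offset now 23 = byte 2 bit 7; 1 bits remain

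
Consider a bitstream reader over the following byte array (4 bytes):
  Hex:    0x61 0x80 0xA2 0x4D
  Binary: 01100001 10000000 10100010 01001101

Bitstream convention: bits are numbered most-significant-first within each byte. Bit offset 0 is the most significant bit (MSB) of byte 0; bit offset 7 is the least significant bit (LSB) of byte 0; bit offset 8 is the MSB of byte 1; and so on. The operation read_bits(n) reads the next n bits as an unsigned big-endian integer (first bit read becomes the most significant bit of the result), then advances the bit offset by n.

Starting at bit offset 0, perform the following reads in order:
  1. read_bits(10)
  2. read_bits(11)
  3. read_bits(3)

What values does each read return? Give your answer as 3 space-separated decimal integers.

Answer: 390 20 2

Derivation:
Read 1: bits[0:10] width=10 -> value=390 (bin 0110000110); offset now 10 = byte 1 bit 2; 22 bits remain
Read 2: bits[10:21] width=11 -> value=20 (bin 00000010100); offset now 21 = byte 2 bit 5; 11 bits remain
Read 3: bits[21:24] width=3 -> value=2 (bin 010); offset now 24 = byte 3 bit 0; 8 bits remain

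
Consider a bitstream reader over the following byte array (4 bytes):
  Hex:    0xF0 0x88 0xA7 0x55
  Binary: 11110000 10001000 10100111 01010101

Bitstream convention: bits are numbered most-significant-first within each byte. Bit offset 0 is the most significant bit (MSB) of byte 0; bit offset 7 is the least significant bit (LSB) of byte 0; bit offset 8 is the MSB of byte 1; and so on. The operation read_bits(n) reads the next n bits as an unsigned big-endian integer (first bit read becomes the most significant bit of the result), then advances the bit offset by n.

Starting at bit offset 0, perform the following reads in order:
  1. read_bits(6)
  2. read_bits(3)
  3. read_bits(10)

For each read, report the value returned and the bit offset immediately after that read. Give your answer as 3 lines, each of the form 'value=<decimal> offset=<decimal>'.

Read 1: bits[0:6] width=6 -> value=60 (bin 111100); offset now 6 = byte 0 bit 6; 26 bits remain
Read 2: bits[6:9] width=3 -> value=1 (bin 001); offset now 9 = byte 1 bit 1; 23 bits remain
Read 3: bits[9:19] width=10 -> value=69 (bin 0001000101); offset now 19 = byte 2 bit 3; 13 bits remain

Answer: value=60 offset=6
value=1 offset=9
value=69 offset=19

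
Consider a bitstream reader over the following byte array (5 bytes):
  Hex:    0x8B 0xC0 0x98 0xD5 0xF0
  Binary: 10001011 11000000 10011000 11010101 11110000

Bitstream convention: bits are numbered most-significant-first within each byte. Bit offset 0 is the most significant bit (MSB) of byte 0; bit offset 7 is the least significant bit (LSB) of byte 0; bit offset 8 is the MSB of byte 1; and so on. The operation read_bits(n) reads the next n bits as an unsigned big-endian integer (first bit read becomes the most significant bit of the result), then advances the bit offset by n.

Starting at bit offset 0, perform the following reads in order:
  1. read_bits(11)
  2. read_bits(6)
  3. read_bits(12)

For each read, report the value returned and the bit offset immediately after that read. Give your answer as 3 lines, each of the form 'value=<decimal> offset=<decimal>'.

Answer: value=1118 offset=11
value=1 offset=17
value=794 offset=29

Derivation:
Read 1: bits[0:11] width=11 -> value=1118 (bin 10001011110); offset now 11 = byte 1 bit 3; 29 bits remain
Read 2: bits[11:17] width=6 -> value=1 (bin 000001); offset now 17 = byte 2 bit 1; 23 bits remain
Read 3: bits[17:29] width=12 -> value=794 (bin 001100011010); offset now 29 = byte 3 bit 5; 11 bits remain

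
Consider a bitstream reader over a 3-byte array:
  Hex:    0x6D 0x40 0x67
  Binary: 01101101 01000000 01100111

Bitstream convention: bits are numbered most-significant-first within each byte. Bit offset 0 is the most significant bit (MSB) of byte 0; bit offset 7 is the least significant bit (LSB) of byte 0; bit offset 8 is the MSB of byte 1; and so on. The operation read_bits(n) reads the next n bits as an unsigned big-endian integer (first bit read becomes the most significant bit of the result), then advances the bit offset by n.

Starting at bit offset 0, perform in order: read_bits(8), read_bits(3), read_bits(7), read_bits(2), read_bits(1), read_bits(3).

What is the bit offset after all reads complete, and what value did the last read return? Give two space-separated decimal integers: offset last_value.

Answer: 24 7

Derivation:
Read 1: bits[0:8] width=8 -> value=109 (bin 01101101); offset now 8 = byte 1 bit 0; 16 bits remain
Read 2: bits[8:11] width=3 -> value=2 (bin 010); offset now 11 = byte 1 bit 3; 13 bits remain
Read 3: bits[11:18] width=7 -> value=1 (bin 0000001); offset now 18 = byte 2 bit 2; 6 bits remain
Read 4: bits[18:20] width=2 -> value=2 (bin 10); offset now 20 = byte 2 bit 4; 4 bits remain
Read 5: bits[20:21] width=1 -> value=0 (bin 0); offset now 21 = byte 2 bit 5; 3 bits remain
Read 6: bits[21:24] width=3 -> value=7 (bin 111); offset now 24 = byte 3 bit 0; 0 bits remain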